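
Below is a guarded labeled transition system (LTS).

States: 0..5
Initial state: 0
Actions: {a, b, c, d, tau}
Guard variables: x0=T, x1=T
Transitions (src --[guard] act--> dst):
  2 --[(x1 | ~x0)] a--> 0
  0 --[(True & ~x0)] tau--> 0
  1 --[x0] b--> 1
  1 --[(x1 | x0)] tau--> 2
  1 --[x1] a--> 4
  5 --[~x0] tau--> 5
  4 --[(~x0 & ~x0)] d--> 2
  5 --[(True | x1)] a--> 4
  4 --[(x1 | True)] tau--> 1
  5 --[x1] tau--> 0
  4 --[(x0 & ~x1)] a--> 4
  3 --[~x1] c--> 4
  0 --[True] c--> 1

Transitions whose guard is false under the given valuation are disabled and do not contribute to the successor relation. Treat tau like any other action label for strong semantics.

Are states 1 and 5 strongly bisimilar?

Bisimulation quotient by refinement:
  π0 = {{0,1,2,3,4,5}}
  π1 = {{0},{1},{2},{3},{4},{5}}
6 equivalence class(es) (converged in 2)
1∈{1}, 5∈{5}

Answer: NOT BISIMILAR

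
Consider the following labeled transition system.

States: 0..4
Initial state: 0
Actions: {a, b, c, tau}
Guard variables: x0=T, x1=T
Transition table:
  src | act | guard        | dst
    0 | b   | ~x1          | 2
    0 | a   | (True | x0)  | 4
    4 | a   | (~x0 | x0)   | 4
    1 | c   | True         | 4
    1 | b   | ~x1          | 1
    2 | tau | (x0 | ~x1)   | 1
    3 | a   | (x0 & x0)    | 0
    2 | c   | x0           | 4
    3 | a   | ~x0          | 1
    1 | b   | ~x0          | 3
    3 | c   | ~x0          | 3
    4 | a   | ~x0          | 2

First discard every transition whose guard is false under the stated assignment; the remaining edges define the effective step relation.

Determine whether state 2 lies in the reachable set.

Answer: UNREACHABLE

Working:
After dropping false guards: 6 live edges.
depth 0: {0}
depth 1: {4}  now seen {0,4}
Reachable = {0,4}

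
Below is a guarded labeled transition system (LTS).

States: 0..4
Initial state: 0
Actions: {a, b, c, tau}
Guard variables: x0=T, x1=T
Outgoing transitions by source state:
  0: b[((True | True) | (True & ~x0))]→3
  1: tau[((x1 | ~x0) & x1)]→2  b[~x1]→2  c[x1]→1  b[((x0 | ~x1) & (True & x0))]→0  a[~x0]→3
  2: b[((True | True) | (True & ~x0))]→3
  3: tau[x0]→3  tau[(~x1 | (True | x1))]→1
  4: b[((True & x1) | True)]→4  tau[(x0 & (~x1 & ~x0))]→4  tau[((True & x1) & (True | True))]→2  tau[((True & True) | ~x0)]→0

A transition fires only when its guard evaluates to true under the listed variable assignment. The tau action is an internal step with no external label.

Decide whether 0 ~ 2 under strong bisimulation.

Bisimulation quotient by refinement:
  π0 = {{0,1,2,3,4}}
  π1 = {{0,2},{1},{3},{4}}
Fixed point at round 2; 4 class(es).
0∈{0,2}, 2∈{0,2}

Answer: BISIMILAR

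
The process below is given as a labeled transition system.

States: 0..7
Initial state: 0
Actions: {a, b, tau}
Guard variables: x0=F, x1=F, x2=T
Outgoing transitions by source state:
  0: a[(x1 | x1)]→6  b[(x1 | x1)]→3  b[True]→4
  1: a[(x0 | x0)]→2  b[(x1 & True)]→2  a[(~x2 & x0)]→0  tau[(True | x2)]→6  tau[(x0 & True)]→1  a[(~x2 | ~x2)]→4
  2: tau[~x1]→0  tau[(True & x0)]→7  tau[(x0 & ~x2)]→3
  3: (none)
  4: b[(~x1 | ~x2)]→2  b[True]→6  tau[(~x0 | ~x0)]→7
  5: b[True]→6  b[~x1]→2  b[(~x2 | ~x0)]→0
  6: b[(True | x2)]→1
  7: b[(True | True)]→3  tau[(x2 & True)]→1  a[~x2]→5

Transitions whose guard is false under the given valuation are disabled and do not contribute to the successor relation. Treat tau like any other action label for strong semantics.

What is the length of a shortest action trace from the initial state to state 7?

Answer: 2

Trace:
BFS to 7:
  L0 = {0}
  L1 = {4}
  L2 = {2,6,7}
7 enters at depth 2; path b·tau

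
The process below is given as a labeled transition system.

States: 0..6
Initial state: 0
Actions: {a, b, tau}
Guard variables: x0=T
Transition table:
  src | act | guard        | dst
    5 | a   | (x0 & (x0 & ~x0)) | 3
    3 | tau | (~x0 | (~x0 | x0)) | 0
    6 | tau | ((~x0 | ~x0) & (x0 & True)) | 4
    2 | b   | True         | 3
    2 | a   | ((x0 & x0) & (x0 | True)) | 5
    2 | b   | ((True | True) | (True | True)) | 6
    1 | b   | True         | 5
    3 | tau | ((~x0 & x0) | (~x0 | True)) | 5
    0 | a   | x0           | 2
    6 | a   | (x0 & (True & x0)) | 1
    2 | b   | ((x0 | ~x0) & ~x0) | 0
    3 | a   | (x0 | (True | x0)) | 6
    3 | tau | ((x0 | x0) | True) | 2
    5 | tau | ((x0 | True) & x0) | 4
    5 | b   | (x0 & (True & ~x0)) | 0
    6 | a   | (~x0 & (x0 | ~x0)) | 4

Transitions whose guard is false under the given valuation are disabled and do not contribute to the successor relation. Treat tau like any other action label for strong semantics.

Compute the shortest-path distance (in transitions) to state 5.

Layered search for 5:
  L0 = {0}
  L1 = {2}
  L2 = {3,5,6}
5 enters at depth 2; path a·a

Answer: 2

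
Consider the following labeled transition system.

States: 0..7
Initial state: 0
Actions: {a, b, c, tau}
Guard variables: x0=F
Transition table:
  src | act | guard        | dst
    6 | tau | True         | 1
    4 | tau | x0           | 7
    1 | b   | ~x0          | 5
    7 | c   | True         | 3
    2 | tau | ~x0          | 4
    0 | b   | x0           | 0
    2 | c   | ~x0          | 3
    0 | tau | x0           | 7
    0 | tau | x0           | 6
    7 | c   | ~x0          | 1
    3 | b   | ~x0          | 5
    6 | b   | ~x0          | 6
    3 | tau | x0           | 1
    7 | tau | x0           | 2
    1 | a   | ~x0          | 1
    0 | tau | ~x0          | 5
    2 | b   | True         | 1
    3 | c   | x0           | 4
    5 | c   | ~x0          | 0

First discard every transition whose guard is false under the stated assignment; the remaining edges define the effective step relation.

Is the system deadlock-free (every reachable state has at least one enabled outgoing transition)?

R = {0,5}
  0: tau→5  [1 exit(s)]
  5: c→0  [1 exit(s)]

Answer: DEADLOCK-FREE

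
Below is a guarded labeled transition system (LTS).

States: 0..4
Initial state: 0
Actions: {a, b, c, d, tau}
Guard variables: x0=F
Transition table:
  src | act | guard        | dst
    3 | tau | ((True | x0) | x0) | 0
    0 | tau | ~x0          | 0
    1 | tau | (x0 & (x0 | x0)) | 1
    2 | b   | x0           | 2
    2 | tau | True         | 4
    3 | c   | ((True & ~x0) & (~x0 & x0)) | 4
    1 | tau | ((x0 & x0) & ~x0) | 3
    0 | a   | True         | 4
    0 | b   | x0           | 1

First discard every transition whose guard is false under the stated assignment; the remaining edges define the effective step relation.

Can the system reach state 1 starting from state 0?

Answer: UNREACHABLE

Analysis:
After dropping false guards: 4 live edges.
Layer 0: {0}
Layer 1: {4}  total {0,4}
Reach set: {0,4}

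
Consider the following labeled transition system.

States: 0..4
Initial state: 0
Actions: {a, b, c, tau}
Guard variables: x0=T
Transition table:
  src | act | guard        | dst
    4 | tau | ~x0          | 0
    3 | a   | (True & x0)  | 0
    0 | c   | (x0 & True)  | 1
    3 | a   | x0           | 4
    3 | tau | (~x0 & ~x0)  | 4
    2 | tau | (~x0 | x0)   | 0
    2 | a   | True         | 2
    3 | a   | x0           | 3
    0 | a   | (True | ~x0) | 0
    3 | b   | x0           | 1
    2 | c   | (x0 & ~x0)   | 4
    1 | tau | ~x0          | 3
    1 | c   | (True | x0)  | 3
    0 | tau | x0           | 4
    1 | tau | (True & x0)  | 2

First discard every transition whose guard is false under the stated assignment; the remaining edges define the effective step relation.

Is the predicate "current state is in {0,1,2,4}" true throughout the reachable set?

Allowed set {0,1,2,4}
R = {0,1,2,3,4}
  0: ok
  1: ok
  2: ok
  3: VIOLATES
  4: ok
counterexample path to 3: c·c

Answer: INVARIANT VIOLATED at state 3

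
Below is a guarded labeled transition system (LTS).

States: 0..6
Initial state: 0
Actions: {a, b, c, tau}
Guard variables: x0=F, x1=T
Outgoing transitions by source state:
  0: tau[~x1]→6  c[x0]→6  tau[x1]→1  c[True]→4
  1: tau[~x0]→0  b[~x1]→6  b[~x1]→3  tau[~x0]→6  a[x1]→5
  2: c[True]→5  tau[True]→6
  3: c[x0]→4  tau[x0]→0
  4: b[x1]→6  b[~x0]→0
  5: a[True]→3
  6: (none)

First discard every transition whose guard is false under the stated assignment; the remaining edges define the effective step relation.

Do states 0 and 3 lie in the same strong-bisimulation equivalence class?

Compute ~ classes (split until stable):
  π0 = {{0,1,2,3,4,5,6}}
  π1 = {{0,2},{1},{3,6},{4},{5}}
  π2 = {{0},{1},{2},{3,6},{4},{5}}
stable after 3 split(s): 6 block(s)
class of 0: {0}; class of 3: {3,6}

Answer: NOT BISIMILAR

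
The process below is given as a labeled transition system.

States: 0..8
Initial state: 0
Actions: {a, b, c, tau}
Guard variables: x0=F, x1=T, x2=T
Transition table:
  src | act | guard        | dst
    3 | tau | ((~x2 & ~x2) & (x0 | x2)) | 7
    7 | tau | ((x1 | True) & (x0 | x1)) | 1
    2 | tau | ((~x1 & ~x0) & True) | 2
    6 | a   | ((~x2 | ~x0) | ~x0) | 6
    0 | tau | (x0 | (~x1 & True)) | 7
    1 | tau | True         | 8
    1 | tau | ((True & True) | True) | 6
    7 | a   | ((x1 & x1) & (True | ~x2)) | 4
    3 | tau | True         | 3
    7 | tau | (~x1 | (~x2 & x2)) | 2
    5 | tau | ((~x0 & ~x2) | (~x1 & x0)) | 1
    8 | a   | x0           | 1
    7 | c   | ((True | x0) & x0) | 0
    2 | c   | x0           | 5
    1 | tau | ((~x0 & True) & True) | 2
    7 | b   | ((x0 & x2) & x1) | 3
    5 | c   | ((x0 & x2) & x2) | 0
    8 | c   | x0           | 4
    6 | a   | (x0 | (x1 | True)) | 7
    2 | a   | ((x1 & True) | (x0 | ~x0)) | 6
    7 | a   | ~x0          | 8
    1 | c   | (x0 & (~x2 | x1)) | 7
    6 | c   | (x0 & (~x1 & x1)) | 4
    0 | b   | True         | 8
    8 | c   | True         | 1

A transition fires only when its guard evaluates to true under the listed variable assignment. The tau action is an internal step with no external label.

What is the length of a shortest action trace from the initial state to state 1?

Answer: 2

Working:
Layered search for 1:
  L0 = {0}
  L1 = {8}
  L2 = {1}
first hit 1 at d=2 via b·c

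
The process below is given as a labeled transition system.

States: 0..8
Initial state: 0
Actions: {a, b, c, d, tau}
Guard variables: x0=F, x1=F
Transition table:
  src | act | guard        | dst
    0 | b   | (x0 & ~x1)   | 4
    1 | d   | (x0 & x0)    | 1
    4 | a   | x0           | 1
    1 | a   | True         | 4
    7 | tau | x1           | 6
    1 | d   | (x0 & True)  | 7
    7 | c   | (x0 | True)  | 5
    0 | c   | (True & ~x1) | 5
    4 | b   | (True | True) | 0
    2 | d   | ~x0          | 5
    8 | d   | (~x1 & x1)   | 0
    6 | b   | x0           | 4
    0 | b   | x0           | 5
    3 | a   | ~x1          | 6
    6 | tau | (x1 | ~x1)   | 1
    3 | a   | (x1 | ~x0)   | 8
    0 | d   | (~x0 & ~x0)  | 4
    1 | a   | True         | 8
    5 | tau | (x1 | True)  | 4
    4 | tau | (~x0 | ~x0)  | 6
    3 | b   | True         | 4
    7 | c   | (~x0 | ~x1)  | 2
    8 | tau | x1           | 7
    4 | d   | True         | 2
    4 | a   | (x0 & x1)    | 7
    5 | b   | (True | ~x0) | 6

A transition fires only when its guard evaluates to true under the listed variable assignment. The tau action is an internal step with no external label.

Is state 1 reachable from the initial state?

After dropping false guards: 16 live edges.
Layer 0: {0}
Layer 1: {4,5}  now seen {0,4,5}
Layer 2: {2,6}  now seen {0,2,4,5,6}
Layer 3: {1}  now seen {0,1,2,4,5,6}
Layer 4: {8}  now seen {0,1,2,4,5,6,8}
R = {0,1,2,4,5,6,8}
trace reaching 1: c·b·tau

Answer: REACHABLE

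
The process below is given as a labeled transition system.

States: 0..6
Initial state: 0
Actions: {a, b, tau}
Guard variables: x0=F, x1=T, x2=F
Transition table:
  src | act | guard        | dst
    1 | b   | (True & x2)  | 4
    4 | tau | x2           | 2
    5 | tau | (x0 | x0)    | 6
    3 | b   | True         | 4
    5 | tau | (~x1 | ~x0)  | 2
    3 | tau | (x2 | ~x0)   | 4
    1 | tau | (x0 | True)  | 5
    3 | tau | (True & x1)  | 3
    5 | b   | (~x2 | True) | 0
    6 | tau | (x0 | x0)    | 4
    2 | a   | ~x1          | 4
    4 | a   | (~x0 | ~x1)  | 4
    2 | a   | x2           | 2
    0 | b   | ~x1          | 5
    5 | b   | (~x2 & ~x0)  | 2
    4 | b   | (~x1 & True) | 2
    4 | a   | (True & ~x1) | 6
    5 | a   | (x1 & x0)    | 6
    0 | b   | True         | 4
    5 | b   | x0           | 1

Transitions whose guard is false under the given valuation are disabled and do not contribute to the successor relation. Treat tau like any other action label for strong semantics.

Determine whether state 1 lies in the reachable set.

Answer: UNREACHABLE

Working:
Guard filter leaves 9 enabled edge(s).
depth 0: {0}
depth 1: {4}  cumulative {0,4}
Reach set: {0,4}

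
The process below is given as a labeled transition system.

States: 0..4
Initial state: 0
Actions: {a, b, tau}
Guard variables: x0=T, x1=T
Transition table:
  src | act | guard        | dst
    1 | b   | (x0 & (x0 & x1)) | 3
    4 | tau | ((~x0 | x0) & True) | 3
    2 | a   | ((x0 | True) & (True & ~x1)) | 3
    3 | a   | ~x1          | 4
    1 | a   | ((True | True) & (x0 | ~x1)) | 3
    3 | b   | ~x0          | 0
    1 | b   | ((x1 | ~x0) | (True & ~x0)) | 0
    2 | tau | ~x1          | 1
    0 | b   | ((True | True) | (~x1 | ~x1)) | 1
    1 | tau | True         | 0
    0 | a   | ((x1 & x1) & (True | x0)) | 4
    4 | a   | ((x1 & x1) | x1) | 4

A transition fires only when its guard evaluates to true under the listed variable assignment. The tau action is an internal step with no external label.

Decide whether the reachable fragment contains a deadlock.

Answer: DEADLOCK at state 3

Trace:
Reach set: {0,1,3,4}
  0: a→4  b→1  [deg 2]
  1: a→3  b→0  b→3  tau→0  [deg 4]
  3: ∅  [no exit]
  4: a→4  tau→3  [deg 2]
Path to 3: b·b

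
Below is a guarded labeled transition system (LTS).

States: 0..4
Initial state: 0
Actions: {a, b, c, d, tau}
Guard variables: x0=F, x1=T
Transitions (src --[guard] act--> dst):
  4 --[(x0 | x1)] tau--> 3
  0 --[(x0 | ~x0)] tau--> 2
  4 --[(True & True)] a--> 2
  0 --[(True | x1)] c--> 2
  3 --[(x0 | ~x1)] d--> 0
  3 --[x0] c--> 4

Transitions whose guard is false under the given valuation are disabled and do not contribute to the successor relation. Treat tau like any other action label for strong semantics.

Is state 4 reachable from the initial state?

Answer: UNREACHABLE

Trace:
Guard filter leaves 4 enabled edge(s).
L0 = {0}
L1 = {2}  now seen {0,2}
Reachable = {0,2}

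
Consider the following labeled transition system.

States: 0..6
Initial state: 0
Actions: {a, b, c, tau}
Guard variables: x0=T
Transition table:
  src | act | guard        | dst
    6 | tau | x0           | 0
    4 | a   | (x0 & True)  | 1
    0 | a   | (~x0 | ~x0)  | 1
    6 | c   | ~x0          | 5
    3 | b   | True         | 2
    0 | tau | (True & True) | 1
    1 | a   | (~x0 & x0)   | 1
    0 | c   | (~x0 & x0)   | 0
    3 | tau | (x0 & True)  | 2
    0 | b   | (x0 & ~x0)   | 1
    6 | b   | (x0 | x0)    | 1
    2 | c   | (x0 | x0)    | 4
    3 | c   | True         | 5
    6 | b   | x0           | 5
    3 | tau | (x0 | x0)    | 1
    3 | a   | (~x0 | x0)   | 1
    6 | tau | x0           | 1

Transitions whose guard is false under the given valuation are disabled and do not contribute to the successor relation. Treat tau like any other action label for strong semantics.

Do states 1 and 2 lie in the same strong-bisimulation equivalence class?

Answer: NOT BISIMILAR

Working:
Refine partition for ~:
  P[0] = {{0,1,2,3,4,5,6}}
  P[1] = {{0},{1,5},{2},{3},{4},{6}}
Fixed point at round 2; 6 class(es).
1∈{1,5}, 2∈{2}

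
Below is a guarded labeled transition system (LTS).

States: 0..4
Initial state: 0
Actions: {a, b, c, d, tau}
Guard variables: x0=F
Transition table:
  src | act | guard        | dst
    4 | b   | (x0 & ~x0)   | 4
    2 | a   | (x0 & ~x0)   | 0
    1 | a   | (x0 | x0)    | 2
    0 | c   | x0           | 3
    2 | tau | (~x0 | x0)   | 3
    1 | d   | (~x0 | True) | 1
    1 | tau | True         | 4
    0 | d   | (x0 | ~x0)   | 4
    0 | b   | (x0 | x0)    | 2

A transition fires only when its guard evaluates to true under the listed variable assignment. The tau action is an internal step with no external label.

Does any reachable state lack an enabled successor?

Reachable = {0,4}
  0: d→4  [1 out]
  4: ∅  [STUCK]
witness 4: d

Answer: DEADLOCK at state 4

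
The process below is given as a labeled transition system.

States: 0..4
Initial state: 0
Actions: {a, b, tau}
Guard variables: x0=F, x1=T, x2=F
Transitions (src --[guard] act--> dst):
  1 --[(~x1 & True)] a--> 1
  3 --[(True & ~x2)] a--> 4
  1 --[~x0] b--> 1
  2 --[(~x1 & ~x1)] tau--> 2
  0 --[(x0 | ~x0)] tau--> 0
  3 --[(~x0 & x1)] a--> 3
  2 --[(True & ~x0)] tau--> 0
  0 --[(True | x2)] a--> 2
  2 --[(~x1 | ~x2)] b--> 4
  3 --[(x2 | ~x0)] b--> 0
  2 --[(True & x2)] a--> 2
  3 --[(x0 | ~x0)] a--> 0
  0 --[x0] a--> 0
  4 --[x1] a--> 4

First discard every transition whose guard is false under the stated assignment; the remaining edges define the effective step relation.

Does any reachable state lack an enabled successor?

Reach set: {0,2,4}
  0: a→2  tau→0  [2 exit(s)]
  2: b→4  tau→0  [2 exit(s)]
  4: a→4  [1 exit(s)]

Answer: DEADLOCK-FREE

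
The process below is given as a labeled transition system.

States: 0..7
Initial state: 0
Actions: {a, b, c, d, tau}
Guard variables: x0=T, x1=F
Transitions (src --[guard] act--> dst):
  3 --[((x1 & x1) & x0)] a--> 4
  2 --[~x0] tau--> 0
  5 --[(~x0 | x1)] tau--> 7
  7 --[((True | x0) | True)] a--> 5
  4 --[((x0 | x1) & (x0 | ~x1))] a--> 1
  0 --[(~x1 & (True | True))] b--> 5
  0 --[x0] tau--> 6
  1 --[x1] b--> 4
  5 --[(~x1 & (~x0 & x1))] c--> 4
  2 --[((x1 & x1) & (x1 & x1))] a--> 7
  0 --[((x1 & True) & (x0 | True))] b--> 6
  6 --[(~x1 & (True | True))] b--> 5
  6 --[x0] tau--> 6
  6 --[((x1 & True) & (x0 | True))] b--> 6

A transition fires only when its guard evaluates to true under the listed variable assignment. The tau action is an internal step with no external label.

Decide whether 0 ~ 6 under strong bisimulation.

Answer: BISIMILAR

Working:
Bisimulation quotient by refinement:
  π0 = {{0,1,2,3,4,5,6,7}}
  π1 = {{0,6},{1,2,3,5},{4,7}}
3 equivalence class(es) (converged in 2)
class of 0: {0,6}; class of 6: {0,6}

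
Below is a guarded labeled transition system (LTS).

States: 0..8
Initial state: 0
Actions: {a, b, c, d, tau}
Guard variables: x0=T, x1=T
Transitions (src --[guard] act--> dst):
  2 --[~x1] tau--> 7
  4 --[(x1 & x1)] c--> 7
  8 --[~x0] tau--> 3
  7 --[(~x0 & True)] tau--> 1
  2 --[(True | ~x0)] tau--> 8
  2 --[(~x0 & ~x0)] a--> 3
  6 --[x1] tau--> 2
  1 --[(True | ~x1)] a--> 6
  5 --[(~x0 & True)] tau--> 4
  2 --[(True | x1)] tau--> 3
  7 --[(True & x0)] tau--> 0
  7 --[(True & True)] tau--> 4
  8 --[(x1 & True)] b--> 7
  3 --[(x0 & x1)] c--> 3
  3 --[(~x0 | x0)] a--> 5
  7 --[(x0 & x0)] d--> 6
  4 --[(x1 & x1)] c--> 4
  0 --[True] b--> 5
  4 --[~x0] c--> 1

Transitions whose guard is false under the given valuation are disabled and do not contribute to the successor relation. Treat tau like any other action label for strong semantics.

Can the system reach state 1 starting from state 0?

After dropping false guards: 13 live edges.
Layer 0: {0}
Layer 1: {5}  total {0,5}
Reachable = {0,5}

Answer: UNREACHABLE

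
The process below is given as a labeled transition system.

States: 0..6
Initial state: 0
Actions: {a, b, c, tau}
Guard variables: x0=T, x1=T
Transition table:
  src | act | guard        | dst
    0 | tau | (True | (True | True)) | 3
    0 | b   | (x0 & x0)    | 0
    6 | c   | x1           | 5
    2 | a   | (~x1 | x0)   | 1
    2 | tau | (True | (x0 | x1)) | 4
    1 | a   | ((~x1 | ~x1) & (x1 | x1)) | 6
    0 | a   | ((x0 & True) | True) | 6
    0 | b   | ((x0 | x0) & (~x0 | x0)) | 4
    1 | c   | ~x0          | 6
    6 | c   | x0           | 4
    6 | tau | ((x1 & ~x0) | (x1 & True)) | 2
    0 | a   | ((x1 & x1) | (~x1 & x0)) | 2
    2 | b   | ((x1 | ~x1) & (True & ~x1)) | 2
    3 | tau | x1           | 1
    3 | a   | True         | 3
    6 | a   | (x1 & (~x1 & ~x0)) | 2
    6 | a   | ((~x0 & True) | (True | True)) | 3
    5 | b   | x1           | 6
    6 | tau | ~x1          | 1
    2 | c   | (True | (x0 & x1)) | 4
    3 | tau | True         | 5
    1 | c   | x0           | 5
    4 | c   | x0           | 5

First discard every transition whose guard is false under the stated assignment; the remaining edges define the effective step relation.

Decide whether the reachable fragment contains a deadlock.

Answer: DEADLOCK-FREE

Trace:
R = {0,1,2,3,4,5,6}
  0: a→2  a→6  b→0  b→4  tau→3  [deg 5]
  1: c→5  [deg 1]
  2: a→1  c→4  tau→4  [deg 3]
  3: a→3  tau→1  tau→5  [deg 3]
  4: c→5  [deg 1]
  5: b→6  [deg 1]
  6: a→3  c→4  c→5  tau→2  [deg 4]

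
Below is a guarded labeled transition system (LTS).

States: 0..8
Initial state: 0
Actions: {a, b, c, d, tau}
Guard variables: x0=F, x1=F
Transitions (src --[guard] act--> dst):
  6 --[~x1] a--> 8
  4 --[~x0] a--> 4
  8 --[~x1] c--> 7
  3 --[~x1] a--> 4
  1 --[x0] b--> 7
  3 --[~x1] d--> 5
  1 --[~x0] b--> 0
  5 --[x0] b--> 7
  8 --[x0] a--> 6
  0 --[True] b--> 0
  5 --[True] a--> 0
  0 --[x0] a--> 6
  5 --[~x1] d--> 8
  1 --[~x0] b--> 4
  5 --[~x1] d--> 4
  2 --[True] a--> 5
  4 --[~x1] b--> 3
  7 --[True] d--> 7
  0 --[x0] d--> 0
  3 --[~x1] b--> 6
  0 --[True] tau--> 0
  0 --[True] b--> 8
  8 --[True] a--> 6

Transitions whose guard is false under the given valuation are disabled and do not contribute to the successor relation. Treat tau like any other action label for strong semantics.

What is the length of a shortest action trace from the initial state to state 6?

BFS to 6:
  depth 0: {0}
  depth 1: {8}
  depth 2: {6,7}
6 enters at depth 2; path b·a

Answer: 2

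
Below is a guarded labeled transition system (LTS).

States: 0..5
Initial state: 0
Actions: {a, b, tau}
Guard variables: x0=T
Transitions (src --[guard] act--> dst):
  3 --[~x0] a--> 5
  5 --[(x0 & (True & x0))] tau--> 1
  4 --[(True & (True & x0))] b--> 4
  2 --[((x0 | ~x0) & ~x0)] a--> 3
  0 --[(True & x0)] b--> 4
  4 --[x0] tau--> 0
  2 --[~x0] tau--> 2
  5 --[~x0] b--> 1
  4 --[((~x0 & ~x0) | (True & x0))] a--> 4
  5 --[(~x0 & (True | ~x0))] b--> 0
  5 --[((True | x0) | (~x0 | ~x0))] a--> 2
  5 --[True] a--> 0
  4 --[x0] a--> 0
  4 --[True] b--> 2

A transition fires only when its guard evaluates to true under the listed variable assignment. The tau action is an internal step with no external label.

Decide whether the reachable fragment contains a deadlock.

Answer: DEADLOCK at state 2

Analysis:
Reach set: {0,2,4}
  0: b→4  [1 exit(s)]
  2: ∅  [no exit]
  4: a→0  a→4  b→2  b→4  tau→0  [5 exit(s)]
trace reaching 2: b·b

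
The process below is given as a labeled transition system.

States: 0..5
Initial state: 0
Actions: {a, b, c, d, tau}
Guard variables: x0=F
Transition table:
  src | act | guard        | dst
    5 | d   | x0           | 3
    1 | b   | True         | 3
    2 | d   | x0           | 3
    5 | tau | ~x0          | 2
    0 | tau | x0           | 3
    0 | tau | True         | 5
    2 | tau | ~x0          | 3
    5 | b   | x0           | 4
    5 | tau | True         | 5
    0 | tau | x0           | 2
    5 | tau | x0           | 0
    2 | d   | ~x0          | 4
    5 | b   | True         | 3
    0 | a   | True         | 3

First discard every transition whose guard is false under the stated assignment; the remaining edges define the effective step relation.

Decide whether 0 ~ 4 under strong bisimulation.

Answer: NOT BISIMILAR

Trace:
Bisimulation quotient by refinement:
  π0 = {{0,1,2,3,4,5}}
  π1 = {{0},{1},{2},{3,4},{5}}
stable after 2 split(s): 5 block(s)
0∈{0}, 4∈{3,4}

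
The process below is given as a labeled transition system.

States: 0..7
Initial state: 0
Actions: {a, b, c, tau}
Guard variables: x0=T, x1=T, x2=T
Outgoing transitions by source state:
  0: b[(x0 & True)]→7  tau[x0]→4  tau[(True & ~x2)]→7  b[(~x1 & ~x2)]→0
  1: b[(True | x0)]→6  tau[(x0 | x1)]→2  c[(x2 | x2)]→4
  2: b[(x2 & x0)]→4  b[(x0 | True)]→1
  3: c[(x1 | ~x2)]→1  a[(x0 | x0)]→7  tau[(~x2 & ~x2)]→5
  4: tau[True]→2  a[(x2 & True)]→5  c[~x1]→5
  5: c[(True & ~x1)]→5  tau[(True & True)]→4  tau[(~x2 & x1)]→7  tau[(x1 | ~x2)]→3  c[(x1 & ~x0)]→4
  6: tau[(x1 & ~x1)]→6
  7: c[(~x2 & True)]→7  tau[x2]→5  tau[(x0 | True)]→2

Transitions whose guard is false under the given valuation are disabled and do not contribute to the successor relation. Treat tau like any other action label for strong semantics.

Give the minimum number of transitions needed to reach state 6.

Answer: 4

Analysis:
Layered search for 6:
  L0 = {0}
  L1 = {4,7}
  L2 = {2,5}
  L3 = {1,3}
  L4 = {6}
depth(6)=4, e.g. b·tau·b·b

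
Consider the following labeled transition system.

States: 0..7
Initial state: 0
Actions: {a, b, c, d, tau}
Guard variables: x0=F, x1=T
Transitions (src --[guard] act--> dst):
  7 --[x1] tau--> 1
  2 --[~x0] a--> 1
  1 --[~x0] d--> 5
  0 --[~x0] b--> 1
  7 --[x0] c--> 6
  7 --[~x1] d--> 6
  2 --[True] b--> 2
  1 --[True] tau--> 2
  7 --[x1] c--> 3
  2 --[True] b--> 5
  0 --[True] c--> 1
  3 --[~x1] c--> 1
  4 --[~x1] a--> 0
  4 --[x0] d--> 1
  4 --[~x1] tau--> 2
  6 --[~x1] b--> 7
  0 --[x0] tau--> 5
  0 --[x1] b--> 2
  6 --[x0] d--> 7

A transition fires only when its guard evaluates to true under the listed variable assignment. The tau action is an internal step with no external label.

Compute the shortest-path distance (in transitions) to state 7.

BFS to 7:
  L0 = {0}
  L1 = {1,2}
  L2 = {5}
7 never appears.

Answer: UNREACHABLE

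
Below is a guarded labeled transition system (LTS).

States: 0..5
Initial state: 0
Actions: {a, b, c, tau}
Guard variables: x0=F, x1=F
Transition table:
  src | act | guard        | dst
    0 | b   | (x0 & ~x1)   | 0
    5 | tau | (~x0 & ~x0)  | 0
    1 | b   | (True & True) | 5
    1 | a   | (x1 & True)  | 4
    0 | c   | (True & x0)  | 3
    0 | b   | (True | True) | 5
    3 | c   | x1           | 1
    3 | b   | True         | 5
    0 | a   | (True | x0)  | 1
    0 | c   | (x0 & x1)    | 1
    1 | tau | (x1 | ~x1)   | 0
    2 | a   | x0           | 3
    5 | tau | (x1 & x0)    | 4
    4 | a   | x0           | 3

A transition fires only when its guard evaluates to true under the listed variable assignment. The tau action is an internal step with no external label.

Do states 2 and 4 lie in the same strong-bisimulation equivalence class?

Refine partition for ~:
  P[0] = {{0,1,2,3,4,5}}
  P[1] = {{0},{1},{2,4},{3},{5}}
5 equivalence class(es) (converged in 2)
class of 2: {2,4}; class of 4: {2,4}

Answer: BISIMILAR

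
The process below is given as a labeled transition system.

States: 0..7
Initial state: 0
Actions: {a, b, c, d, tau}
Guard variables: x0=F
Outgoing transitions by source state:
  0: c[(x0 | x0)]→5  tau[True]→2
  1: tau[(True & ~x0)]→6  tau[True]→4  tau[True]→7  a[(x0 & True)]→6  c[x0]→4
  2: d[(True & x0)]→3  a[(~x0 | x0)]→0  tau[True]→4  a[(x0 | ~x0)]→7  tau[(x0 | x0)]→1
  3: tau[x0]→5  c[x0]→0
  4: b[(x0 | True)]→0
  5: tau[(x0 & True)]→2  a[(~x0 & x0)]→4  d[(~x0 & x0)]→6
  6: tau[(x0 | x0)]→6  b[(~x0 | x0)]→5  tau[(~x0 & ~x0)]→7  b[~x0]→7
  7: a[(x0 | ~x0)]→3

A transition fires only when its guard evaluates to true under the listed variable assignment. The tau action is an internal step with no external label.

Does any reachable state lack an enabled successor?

Reach set: {0,2,3,4,7}
  0: tau→2  [deg 1]
  2: a→0  a→7  tau→4  [deg 3]
  3: ∅  [STUCK]
  4: b→0  [deg 1]
  7: a→3  [deg 1]
trace reaching 3: tau·a·a

Answer: DEADLOCK at state 3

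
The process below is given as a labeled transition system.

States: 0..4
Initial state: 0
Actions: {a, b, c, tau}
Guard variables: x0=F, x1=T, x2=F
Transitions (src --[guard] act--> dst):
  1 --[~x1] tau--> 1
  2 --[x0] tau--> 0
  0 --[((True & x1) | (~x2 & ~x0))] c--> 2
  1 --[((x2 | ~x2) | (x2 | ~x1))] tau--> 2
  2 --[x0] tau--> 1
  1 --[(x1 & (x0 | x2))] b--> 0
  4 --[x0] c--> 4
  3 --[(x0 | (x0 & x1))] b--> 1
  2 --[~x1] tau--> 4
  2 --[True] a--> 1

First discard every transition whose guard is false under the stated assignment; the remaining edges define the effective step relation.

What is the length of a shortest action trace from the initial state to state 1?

Answer: 2

Trace:
Layered search for 1:
  depth 0: {0}
  depth 1: {2}
  depth 2: {1}
1 enters at depth 2; path c·a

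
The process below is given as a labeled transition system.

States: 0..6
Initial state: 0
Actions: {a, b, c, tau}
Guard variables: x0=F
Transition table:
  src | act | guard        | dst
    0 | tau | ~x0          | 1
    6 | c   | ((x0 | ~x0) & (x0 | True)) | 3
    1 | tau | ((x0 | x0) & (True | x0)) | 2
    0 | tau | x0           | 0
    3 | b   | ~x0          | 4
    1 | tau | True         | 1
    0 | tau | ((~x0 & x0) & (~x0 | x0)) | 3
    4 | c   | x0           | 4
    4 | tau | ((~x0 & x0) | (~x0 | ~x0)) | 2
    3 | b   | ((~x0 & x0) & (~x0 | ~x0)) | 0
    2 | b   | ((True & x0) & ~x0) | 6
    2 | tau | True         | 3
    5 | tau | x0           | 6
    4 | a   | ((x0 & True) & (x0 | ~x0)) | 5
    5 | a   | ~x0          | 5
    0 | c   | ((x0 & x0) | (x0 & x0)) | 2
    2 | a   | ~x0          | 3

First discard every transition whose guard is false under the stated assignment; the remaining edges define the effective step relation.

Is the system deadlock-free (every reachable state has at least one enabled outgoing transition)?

Reach set: {0,1}
  0: tau→1  [deg 1]
  1: tau→1  [deg 1]

Answer: DEADLOCK-FREE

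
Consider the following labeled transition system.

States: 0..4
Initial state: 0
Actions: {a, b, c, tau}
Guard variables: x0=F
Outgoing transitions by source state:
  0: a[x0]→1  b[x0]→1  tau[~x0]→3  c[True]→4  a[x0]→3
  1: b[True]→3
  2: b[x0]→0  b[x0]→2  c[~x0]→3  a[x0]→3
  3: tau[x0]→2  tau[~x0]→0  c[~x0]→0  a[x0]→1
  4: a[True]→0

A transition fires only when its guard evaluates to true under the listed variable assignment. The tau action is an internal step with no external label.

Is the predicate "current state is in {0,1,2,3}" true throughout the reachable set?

Answer: INVARIANT VIOLATED at state 4

Working:
Inv-set: {0,1,2,3}
R = {0,3,4}
  0: ok
  3: ok
  4: outside
reach 4 via c — violates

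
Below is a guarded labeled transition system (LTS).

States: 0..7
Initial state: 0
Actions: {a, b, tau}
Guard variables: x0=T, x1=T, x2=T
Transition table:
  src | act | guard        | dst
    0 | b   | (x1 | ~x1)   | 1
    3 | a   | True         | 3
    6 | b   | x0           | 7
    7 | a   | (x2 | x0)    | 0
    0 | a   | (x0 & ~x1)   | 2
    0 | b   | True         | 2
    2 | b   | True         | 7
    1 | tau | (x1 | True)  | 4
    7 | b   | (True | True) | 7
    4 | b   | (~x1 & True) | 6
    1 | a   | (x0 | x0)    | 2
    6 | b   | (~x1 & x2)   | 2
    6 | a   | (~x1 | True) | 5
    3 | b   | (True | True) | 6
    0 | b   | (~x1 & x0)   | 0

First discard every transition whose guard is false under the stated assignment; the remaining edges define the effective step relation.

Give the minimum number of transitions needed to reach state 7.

BFS to 7:
  L0 = {0}
  L1 = {1,2}
  L2 = {4,7}
7 enters at depth 2; path b·b

Answer: 2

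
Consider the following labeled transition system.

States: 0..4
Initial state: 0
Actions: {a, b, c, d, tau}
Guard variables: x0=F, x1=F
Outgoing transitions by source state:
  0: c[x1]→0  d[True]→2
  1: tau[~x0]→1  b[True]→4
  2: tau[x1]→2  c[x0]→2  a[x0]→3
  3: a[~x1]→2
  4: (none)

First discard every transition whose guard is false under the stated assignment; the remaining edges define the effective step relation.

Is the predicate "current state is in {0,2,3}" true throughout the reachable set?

Answer: INVARIANT HOLDS

Working:
Allowed set {0,2,3}
Reachable = {0,2}
  0: ✓
  2: ✓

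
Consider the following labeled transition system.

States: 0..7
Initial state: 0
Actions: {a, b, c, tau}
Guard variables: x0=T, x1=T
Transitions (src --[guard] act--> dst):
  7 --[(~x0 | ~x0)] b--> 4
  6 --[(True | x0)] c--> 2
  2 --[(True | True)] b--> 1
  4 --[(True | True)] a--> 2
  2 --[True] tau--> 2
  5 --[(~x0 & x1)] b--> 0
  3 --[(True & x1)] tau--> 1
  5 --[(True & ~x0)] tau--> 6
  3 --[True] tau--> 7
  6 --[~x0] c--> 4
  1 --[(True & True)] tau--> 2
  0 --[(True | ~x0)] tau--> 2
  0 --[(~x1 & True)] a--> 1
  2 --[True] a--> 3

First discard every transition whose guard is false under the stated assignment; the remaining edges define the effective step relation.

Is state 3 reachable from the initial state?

Answer: REACHABLE

Analysis:
After dropping false guards: 9 live edges.
Layer 0: {0}
Layer 1: {2}  now seen {0,2}
Layer 2: {1,3}  now seen {0,1,2,3}
Layer 3: {7}  now seen {0,1,2,3,7}
R = {0,1,2,3,7}
trace reaching 3: tau·a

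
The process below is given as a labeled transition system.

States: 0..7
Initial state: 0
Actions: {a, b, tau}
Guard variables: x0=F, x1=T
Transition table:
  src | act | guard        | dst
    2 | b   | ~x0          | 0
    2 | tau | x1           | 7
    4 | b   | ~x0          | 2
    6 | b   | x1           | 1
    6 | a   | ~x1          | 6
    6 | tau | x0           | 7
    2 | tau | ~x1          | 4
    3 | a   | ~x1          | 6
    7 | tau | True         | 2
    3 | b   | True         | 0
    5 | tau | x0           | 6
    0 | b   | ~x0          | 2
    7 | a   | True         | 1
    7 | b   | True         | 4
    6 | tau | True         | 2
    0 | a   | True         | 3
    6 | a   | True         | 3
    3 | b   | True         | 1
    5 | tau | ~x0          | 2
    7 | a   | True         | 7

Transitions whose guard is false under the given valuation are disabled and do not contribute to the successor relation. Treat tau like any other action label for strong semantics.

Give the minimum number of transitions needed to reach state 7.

Layered search for 7:
  L0 = {0}
  L1 = {2,3}
  L2 = {1,7}
depth(7)=2, e.g. b·tau

Answer: 2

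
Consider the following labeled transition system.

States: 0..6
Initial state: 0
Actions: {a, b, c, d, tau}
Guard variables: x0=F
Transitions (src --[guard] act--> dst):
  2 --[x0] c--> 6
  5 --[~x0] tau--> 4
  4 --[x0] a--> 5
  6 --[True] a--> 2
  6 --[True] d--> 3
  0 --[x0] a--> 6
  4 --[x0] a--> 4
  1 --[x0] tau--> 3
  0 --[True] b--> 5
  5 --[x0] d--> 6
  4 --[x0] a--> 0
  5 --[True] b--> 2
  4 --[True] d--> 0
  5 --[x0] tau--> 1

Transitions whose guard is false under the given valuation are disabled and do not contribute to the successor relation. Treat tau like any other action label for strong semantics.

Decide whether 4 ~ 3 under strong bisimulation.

Bisimulation quotient by refinement:
  round 0: {{0,1,2,3,4,5,6}}
  round 1: {{0},{1,2,3},{4},{5},{6}}
Fixed point at round 2; 5 class(es).
class of 4: {4}; class of 3: {1,2,3}

Answer: NOT BISIMILAR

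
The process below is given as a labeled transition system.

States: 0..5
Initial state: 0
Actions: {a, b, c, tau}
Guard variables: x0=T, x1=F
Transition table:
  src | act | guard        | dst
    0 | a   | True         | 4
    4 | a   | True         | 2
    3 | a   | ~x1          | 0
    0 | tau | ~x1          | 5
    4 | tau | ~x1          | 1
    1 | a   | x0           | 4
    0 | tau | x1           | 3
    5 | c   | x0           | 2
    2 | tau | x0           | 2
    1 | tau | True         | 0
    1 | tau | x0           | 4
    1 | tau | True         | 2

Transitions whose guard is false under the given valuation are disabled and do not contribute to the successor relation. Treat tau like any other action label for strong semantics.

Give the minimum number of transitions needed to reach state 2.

Layered search for 2:
  Layer 0: {0}
  Layer 1: {4,5}
  Layer 2: {1,2}
first hit 2 at d=2 via a·a

Answer: 2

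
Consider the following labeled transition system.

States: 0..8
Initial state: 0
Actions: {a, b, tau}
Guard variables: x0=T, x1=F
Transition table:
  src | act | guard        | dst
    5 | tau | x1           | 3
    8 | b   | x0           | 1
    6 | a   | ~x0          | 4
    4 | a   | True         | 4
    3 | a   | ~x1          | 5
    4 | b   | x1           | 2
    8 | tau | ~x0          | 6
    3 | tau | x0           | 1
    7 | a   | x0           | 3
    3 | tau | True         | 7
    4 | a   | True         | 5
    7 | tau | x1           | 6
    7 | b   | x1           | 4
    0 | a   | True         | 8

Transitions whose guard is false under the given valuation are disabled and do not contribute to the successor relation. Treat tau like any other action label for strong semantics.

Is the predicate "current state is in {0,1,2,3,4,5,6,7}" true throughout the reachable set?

Safe = {0,1,2,3,4,5,6,7}
Reachable = {0,1,8}
  0: ✓
  1: ✓
  8: ✗ unsafe
reach 8 via a — violates

Answer: INVARIANT VIOLATED at state 8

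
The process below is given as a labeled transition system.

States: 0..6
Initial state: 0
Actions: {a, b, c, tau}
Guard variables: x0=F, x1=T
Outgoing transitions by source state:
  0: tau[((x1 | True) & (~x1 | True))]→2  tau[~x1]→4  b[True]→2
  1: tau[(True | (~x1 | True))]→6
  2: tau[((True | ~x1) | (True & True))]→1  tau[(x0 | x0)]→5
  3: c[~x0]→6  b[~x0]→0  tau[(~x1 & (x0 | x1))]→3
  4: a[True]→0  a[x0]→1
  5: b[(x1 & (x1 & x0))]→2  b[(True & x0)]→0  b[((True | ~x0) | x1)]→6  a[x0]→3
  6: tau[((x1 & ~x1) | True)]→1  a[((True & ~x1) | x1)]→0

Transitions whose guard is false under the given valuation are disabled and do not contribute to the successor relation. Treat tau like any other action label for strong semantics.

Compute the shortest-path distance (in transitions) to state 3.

Layered search for 3:
  depth 0: {0}
  depth 1: {2}
  depth 2: {1}
  depth 3: {6}
3 never appears.

Answer: UNREACHABLE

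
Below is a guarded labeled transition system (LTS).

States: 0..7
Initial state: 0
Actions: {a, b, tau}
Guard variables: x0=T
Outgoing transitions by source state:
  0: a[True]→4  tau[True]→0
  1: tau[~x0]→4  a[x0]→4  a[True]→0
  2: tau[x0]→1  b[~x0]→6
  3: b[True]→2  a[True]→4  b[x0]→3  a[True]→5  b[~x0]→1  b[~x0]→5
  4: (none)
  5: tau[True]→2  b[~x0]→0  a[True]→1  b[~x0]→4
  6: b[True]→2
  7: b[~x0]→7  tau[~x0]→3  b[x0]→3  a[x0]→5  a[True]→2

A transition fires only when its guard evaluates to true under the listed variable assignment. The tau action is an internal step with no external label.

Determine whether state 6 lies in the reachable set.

Guard filter leaves 15 enabled edge(s).
depth 0: {0}
depth 1: {4}  total {0,4}
R = {0,4}

Answer: UNREACHABLE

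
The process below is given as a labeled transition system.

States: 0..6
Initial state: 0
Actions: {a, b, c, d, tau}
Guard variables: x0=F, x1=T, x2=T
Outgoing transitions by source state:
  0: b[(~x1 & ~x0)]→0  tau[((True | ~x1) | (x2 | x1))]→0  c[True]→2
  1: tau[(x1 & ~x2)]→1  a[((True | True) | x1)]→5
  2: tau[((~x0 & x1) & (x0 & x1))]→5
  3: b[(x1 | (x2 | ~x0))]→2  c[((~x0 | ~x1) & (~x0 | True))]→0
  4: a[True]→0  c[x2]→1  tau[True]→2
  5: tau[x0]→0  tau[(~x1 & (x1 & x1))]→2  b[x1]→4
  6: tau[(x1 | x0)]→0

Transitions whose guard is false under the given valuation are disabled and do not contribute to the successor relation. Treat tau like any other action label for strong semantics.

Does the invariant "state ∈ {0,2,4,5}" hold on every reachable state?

Answer: INVARIANT HOLDS

Analysis:
Safe = {0,2,4,5}
R = {0,2}
  0: ok
  2: ok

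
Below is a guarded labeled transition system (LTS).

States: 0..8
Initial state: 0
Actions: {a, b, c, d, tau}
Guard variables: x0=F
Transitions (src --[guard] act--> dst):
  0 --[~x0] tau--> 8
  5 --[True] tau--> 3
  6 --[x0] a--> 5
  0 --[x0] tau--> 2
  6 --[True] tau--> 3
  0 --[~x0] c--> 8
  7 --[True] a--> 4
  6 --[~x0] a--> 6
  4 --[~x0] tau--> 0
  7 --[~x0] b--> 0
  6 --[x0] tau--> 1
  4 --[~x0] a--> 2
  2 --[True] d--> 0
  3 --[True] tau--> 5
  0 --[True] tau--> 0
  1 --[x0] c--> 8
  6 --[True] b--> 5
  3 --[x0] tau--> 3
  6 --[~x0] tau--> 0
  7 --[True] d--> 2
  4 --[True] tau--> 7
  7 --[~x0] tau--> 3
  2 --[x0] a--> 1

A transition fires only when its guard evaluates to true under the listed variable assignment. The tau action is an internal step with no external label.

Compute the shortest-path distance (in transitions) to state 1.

BFS to 1:
  depth 0: {0}
  depth 1: {8}
1 never appears.

Answer: UNREACHABLE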